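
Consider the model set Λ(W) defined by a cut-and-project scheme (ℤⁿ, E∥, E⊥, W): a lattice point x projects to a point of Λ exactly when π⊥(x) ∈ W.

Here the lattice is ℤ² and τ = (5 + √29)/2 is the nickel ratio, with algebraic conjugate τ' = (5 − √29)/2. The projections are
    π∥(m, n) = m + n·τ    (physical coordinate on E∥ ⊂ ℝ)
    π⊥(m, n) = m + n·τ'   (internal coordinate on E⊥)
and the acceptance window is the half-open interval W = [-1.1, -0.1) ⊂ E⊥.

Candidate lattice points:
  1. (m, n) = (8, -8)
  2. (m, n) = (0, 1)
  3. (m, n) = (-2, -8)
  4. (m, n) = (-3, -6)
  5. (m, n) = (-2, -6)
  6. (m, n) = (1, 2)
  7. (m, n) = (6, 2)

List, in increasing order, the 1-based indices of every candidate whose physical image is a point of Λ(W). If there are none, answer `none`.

Numerically τ ≈ 5.1926 and τ' = −1/τ ≈ -0.1926.
#1 (8,-8): internal coord 8 + (-8)·τ' = +9.5407; +9.5407 ∉ [-1.1, -0.1) → out
#2 (0,1): internal coord 0 + (1)·τ' = -0.1926; -0.1926 ∈ [-1.1, -0.1) → IN Λ
#3 (-2,-8): internal coord -2 + (-8)·τ' = -0.4593; -0.4593 ∈ [-1.1, -0.1) → IN Λ
#4 (-3,-6): internal coord -3 + (-6)·τ' = -1.8445; -1.8445 ∉ [-1.1, -0.1) → out
#5 (-2,-6): internal coord -2 + (-6)·τ' = -0.8445; -0.8445 ∈ [-1.1, -0.1) → IN Λ
#6 (1,2): internal coord 1 + (2)·τ' = +0.6148; +0.6148 ∉ [-1.1, -0.1) → out
#7 (6,2): internal coord 6 + (2)·τ' = +5.6148; +5.6148 ∉ [-1.1, -0.1) → out

2, 3, 5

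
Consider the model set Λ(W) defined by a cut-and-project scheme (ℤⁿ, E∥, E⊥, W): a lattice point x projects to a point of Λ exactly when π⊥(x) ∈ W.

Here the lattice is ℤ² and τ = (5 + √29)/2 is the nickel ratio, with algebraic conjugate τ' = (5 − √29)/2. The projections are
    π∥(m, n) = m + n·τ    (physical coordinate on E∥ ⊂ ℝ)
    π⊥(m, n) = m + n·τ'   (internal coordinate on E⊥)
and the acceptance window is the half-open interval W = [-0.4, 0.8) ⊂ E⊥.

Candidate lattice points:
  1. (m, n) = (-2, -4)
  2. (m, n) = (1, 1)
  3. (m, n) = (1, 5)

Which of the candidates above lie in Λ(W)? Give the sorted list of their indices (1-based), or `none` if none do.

Numerically τ ≈ 5.19258 and τ' = −1/τ ≈ -0.19258.
#1 (-2,-4): internal coord -2 + (-4)·τ' = -1.22967; -1.22967 ∉ [-0.4, 0.8) → out
#2 (1,1): internal coord 1 + (1)·τ' = +0.80742; +0.80742 ∉ [-0.4, 0.8) → out
#3 (1,5): internal coord 1 + (5)·τ' = +0.03709; +0.03709 ∈ [-0.4, 0.8) → IN Λ

3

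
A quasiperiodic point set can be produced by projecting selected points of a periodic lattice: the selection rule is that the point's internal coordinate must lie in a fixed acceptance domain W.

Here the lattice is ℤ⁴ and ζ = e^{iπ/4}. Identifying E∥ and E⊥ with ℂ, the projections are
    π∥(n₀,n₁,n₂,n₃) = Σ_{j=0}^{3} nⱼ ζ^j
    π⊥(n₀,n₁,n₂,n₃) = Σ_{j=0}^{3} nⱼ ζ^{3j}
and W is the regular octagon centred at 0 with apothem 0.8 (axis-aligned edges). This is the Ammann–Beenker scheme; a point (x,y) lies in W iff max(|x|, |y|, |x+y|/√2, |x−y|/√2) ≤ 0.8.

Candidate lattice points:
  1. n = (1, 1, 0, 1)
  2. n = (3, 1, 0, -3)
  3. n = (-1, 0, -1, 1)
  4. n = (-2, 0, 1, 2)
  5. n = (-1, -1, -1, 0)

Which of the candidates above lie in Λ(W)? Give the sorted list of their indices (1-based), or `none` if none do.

4, 5

Internal map: ζ^{3j} for j=0..3 gives (1,0), (−√2/2,√2/2), (0,−1), (√2/2,√2/2).
candidate 1: n = (1, 1, 0, 1) → π⊥ ≈ (+1.000000, +1.414214); max(|x|,|y|,|x±y|/√2) = 1.707107 > 0.8 ⇒ ∉ W
candidate 2: n = (3, 1, 0, -3) → π⊥ ≈ (+0.171573, -1.414214); max(|x|,|y|,|x±y|/√2) = 1.414214 > 0.8 ⇒ ∉ W
candidate 3: n = (-1, 0, -1, 1) → π⊥ ≈ (-0.292893, +1.707107); max(|x|,|y|,|x±y|/√2) = 1.707107 > 0.8 ⇒ ∉ W
candidate 4: n = (-2, 0, 1, 2) → π⊥ ≈ (-0.585786, +0.414214); max(|x|,|y|,|x±y|/√2) = 0.707107 ≤ 0.8 ⇒ ∈ W
candidate 5: n = (-1, -1, -1, 0) → π⊥ ≈ (-0.292893, +0.292893); max(|x|,|y|,|x±y|/√2) = 0.414214 ≤ 0.8 ⇒ ∈ W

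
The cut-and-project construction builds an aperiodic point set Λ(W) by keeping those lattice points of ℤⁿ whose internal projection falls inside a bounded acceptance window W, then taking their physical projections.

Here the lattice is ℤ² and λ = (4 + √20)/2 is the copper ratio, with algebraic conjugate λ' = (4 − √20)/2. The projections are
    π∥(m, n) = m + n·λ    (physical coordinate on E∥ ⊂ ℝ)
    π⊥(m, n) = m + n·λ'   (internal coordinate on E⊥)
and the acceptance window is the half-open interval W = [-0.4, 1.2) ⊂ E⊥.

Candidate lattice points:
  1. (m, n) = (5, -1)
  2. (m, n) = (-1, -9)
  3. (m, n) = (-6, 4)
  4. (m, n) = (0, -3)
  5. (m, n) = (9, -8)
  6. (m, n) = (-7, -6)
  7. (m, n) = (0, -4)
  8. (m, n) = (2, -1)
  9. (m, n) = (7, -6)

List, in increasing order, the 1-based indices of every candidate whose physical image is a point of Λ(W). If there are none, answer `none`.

Numerically λ ≈ 4.236068 and λ' = −1/λ ≈ -0.236068.
[1] lift (5,-1): star map gives 5.236068; window check -0.4 ≤ 5.236068 < 1.2 is false → out
[2] lift (-1,-9): star map gives 1.124612; window check -0.4 ≤ 1.124612 < 1.2 is true → IN Λ
[3] lift (-6,4): star map gives -6.944272; window check -0.4 ≤ -6.944272 < 1.2 is false → out
[4] lift (0,-3): star map gives 0.708204; window check -0.4 ≤ 0.708204 < 1.2 is true → IN Λ
[5] lift (9,-8): star map gives 10.888544; window check -0.4 ≤ 10.888544 < 1.2 is false → out
[6] lift (-7,-6): star map gives -5.583592; window check -0.4 ≤ -5.583592 < 1.2 is false → out
[7] lift (0,-4): star map gives 0.944272; window check -0.4 ≤ 0.944272 < 1.2 is true → IN Λ
[8] lift (2,-1): star map gives 2.236068; window check -0.4 ≤ 2.236068 < 1.2 is false → out
[9] lift (7,-6): star map gives 8.416408; window check -0.4 ≤ 8.416408 < 1.2 is false → out

2, 4, 7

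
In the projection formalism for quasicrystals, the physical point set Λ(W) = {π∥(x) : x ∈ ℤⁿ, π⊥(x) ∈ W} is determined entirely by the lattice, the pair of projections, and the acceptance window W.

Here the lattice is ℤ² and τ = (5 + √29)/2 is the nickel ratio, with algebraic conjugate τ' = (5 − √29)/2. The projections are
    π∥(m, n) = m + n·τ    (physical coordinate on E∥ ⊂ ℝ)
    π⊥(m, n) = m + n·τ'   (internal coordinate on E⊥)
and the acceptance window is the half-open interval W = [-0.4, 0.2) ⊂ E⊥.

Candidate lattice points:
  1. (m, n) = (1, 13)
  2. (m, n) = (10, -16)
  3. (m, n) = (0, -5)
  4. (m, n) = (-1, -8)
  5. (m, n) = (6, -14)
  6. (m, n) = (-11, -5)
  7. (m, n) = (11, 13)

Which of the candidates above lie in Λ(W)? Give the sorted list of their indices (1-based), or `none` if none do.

none

τ' = (5−√29)/2 ≈ -0.192582.
candidate 1: (m,n)=(1,13) → π∥ = 1+13·τ ≈ 68.503571, π⊥ = 1+13·τ' ≈ -1.503571 ∉ [-0.4, 0.2) ⇒ out
candidate 2: (m,n)=(10,-16) → π∥ = 10-16·τ ≈ -73.081318, π⊥ = 10-16·τ' ≈ 13.081318 ∉ [-0.4, 0.2) ⇒ out
candidate 3: (m,n)=(0,-5) → π∥ = 0-5·τ ≈ -25.962912, π⊥ = 0-5·τ' ≈ 0.962912 ∉ [-0.4, 0.2) ⇒ out
candidate 4: (m,n)=(-1,-8) → π∥ = -1-8·τ ≈ -42.540659, π⊥ = -1-8·τ' ≈ 0.540659 ∉ [-0.4, 0.2) ⇒ out
candidate 5: (m,n)=(6,-14) → π∥ = 6-14·τ ≈ -66.696154, π⊥ = 6-14·τ' ≈ 8.696154 ∉ [-0.4, 0.2) ⇒ out
candidate 6: (m,n)=(-11,-5) → π∥ = -11-5·τ ≈ -36.962912, π⊥ = -11-5·τ' ≈ -10.037088 ∉ [-0.4, 0.2) ⇒ out
candidate 7: (m,n)=(11,13) → π∥ = 11+13·τ ≈ 78.503571, π⊥ = 11+13·τ' ≈ 8.496429 ∉ [-0.4, 0.2) ⇒ out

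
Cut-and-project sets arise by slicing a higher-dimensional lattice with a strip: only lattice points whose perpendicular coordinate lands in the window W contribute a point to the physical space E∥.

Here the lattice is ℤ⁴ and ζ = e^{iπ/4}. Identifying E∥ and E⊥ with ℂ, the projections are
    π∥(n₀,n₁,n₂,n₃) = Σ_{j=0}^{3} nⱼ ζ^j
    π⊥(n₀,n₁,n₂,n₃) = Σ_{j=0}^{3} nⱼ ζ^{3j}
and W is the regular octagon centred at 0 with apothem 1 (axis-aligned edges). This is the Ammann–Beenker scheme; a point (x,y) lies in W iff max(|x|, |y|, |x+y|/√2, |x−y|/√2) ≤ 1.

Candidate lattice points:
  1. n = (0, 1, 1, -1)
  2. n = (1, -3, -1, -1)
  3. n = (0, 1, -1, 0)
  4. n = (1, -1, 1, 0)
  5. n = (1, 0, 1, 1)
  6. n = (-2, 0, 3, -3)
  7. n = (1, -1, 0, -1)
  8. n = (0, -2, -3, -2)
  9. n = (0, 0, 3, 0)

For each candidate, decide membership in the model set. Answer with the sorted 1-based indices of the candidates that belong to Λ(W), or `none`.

Internal map: ζ^{3j} for j=0..3 gives (1,0), (−√2/2,√2/2), (0,−1), (√2/2,√2/2).
candidate 1: n = (0, 1, 1, -1) → π⊥ ≈ (-1.414214, -1.000000); max(|x|,|y|,|x±y|/√2) = 1.707107 > 1 ⇒ ∉ W
candidate 2: n = (1, -3, -1, -1) → π⊥ ≈ (+2.414214, -1.828427); max(|x|,|y|,|x±y|/√2) = 3.000000 > 1 ⇒ ∉ W
candidate 3: n = (0, 1, -1, 0) → π⊥ ≈ (-0.707107, +1.707107); max(|x|,|y|,|x±y|/√2) = 1.707107 > 1 ⇒ ∉ W
candidate 4: n = (1, -1, 1, 0) → π⊥ ≈ (+1.707107, -1.707107); max(|x|,|y|,|x±y|/√2) = 2.414214 > 1 ⇒ ∉ W
candidate 5: n = (1, 0, 1, 1) → π⊥ ≈ (+1.707107, -0.292893); max(|x|,|y|,|x±y|/√2) = 1.707107 > 1 ⇒ ∉ W
candidate 6: n = (-2, 0, 3, -3) → π⊥ ≈ (-4.121320, -5.121320); max(|x|,|y|,|x±y|/√2) = 6.535534 > 1 ⇒ ∉ W
candidate 7: n = (1, -1, 0, -1) → π⊥ ≈ (+1.000000, -1.414214); max(|x|,|y|,|x±y|/√2) = 1.707107 > 1 ⇒ ∉ W
candidate 8: n = (0, -2, -3, -2) → π⊥ ≈ (+0.000000, +0.171573); max(|x|,|y|,|x±y|/√2) = 0.171573 ≤ 1 ⇒ ∈ W
candidate 9: n = (0, 0, 3, 0) → π⊥ ≈ (+0.000000, -3.000000); max(|x|,|y|,|x±y|/√2) = 3.000000 > 1 ⇒ ∉ W

8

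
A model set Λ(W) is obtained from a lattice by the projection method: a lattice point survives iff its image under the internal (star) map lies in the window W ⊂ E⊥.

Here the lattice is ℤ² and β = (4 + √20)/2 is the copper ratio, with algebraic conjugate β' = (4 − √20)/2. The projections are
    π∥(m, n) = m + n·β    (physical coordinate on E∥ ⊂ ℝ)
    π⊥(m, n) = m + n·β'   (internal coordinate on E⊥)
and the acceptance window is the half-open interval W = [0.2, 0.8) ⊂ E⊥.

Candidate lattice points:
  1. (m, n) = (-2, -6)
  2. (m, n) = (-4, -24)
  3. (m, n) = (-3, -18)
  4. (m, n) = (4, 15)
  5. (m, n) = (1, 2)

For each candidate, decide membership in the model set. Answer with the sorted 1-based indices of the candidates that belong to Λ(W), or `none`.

Numerically β ≈ 4.2361 and β' = −1/β ≈ -0.2361.
[1] lift (-2,-6): star map gives -0.5836; window check 0.2 ≤ -0.5836 < 0.8 is false → out
[2] lift (-4,-24): star map gives 1.6656; window check 0.2 ≤ 1.6656 < 0.8 is false → out
[3] lift (-3,-18): star map gives 1.2492; window check 0.2 ≤ 1.2492 < 0.8 is false → out
[4] lift (4,15): star map gives 0.4590; window check 0.2 ≤ 0.4590 < 0.8 is true → IN Λ
[5] lift (1,2): star map gives 0.5279; window check 0.2 ≤ 0.5279 < 0.8 is true → IN Λ

4, 5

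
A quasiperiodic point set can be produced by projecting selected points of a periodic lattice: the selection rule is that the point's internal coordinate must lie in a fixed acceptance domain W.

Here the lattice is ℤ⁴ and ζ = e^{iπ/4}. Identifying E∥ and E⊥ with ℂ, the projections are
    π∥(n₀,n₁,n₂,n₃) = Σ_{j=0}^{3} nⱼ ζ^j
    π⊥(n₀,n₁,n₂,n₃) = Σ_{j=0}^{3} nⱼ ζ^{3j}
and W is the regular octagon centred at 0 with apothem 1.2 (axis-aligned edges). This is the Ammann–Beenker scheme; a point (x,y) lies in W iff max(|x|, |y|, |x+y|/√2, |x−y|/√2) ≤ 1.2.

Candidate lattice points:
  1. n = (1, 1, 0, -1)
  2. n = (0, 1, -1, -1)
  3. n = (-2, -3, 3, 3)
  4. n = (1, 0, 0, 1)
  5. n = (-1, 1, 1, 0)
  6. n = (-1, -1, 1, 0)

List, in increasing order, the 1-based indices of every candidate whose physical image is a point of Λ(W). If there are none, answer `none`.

1

With ζ = e^{iπ/4} the internal vectors are ζ^0,ζ^3,ζ^6,ζ^9.
candidate 1: n = (1, 1, 0, -1) → π⊥ ≈ (-0.4142, +0.0000); max(|x|,|y|,|x±y|/√2) = 0.4142 ≤ 1.2 ⇒ ∈ W
candidate 2: n = (0, 1, -1, -1) → π⊥ ≈ (-1.4142, +1.0000); max(|x|,|y|,|x±y|/√2) = 1.7071 > 1.2 ⇒ ∉ W
candidate 3: n = (-2, -3, 3, 3) → π⊥ ≈ (+2.2426, -3.0000); max(|x|,|y|,|x±y|/√2) = 3.7071 > 1.2 ⇒ ∉ W
candidate 4: n = (1, 0, 0, 1) → π⊥ ≈ (+1.7071, +0.7071); max(|x|,|y|,|x±y|/√2) = 1.7071 > 1.2 ⇒ ∉ W
candidate 5: n = (-1, 1, 1, 0) → π⊥ ≈ (-1.7071, -0.2929); max(|x|,|y|,|x±y|/√2) = 1.7071 > 1.2 ⇒ ∉ W
candidate 6: n = (-1, -1, 1, 0) → π⊥ ≈ (-0.2929, -1.7071); max(|x|,|y|,|x±y|/√2) = 1.7071 > 1.2 ⇒ ∉ W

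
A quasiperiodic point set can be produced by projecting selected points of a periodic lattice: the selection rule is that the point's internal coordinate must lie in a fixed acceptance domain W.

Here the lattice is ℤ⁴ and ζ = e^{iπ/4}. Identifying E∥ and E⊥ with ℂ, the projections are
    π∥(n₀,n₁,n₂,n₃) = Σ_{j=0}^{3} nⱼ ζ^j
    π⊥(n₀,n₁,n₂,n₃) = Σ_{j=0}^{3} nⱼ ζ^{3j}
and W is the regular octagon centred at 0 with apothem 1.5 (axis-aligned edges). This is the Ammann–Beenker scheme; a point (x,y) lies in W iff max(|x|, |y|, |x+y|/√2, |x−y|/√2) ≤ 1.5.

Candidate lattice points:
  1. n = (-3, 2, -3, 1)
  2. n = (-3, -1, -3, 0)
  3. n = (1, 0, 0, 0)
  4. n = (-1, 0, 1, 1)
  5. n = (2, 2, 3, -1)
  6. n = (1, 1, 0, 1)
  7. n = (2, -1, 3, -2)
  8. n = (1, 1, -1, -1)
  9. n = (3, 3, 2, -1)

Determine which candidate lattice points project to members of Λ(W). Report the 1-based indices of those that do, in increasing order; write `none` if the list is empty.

π⊥(n) = n₀ + n₁ζ³ + n₂ζ⁶ + n₃ζ⁹ where ζ = e^{iπ/4}.
#1 (-3, 2, -3, 1): internal (-3.7071, 5.1213); octagon support 6.2426 vs apothem 1.5 → ∉ W
#2 (-3, -1, -3, 0): internal (-2.2929, 2.2929); octagon support 3.2426 vs apothem 1.5 → ∉ W
#3 (1, 0, 0, 0): internal (1.0000, 0.0000); octagon support 1.0000 vs apothem 1.5 → ∈ W
#4 (-1, 0, 1, 1): internal (-0.2929, -0.2929); octagon support 0.4142 vs apothem 1.5 → ∈ W
#5 (2, 2, 3, -1): internal (-0.1213, -2.2929); octagon support 2.2929 vs apothem 1.5 → ∉ W
#6 (1, 1, 0, 1): internal (1.0000, 1.4142); octagon support 1.7071 vs apothem 1.5 → ∉ W
#7 (2, -1, 3, -2): internal (1.2929, -5.1213); octagon support 5.1213 vs apothem 1.5 → ∉ W
#8 (1, 1, -1, -1): internal (-0.4142, 1.0000); octagon support 1.0000 vs apothem 1.5 → ∈ W
#9 (3, 3, 2, -1): internal (0.1716, -0.5858); octagon support 0.5858 vs apothem 1.5 → ∈ W

3, 4, 8, 9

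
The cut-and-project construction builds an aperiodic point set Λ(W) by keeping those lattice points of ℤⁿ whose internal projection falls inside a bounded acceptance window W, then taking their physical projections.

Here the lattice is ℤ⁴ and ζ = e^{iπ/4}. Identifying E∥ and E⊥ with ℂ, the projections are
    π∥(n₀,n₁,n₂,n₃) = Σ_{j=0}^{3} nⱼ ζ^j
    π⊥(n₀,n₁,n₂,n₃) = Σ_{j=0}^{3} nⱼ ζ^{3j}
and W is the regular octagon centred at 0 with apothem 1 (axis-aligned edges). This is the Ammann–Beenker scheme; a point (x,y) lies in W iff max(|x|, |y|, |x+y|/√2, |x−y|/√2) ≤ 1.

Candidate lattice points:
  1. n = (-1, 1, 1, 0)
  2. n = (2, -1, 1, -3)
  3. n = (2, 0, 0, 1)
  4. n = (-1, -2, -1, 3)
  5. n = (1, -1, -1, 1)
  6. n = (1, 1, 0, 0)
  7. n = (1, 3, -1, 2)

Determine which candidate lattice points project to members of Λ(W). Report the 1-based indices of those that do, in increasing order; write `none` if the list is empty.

6

Internal map: ζ^{3j} for j=0..3 gives (1,0), (−√2/2,√2/2), (0,−1), (√2/2,√2/2).
#1 (-1, 1, 1, 0): internal (-1.7071, -0.2929); octagon support 1.7071 vs apothem 1 → ∉ W
#2 (2, -1, 1, -3): internal (0.5858, -3.8284); octagon support 3.8284 vs apothem 1 → ∉ W
#3 (2, 0, 0, 1): internal (2.7071, 0.7071); octagon support 2.7071 vs apothem 1 → ∉ W
#4 (-1, -2, -1, 3): internal (2.5355, 1.7071); octagon support 3.0000 vs apothem 1 → ∉ W
#5 (1, -1, -1, 1): internal (2.4142, 1.0000); octagon support 2.4142 vs apothem 1 → ∉ W
#6 (1, 1, 0, 0): internal (0.2929, 0.7071); octagon support 0.7071 vs apothem 1 → ∈ W
#7 (1, 3, -1, 2): internal (0.2929, 4.5355); octagon support 4.5355 vs apothem 1 → ∉ W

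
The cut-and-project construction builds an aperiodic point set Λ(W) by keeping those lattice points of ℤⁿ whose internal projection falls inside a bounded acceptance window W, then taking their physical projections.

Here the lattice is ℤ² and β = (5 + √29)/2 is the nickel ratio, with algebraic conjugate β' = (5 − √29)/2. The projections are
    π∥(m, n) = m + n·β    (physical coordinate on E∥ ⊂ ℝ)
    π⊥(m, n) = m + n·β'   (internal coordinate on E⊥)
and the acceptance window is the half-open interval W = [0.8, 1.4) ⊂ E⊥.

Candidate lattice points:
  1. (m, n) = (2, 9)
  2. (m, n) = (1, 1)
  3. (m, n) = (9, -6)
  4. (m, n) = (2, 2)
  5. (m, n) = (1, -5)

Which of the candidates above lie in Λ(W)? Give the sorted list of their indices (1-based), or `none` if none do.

2

Compute β' = (5−√29)/2 = -0.192582, so π⊥(m,n) = m -0.192582·n.
#1 (2,9): internal coord 2 + (9)·β' = +0.266758; +0.266758 ∉ [0.8, 1.4) → out
#2 (1,1): internal coord 1 + (1)·β' = +0.807418; +0.807418 ∈ [0.8, 1.4) → IN Λ
#3 (9,-6): internal coord 9 + (-6)·β' = +10.155494; +10.155494 ∉ [0.8, 1.4) → out
#4 (2,2): internal coord 2 + (2)·β' = +1.614835; +1.614835 ∉ [0.8, 1.4) → out
#5 (1,-5): internal coord 1 + (-5)·β' = +1.962912; +1.962912 ∉ [0.8, 1.4) → out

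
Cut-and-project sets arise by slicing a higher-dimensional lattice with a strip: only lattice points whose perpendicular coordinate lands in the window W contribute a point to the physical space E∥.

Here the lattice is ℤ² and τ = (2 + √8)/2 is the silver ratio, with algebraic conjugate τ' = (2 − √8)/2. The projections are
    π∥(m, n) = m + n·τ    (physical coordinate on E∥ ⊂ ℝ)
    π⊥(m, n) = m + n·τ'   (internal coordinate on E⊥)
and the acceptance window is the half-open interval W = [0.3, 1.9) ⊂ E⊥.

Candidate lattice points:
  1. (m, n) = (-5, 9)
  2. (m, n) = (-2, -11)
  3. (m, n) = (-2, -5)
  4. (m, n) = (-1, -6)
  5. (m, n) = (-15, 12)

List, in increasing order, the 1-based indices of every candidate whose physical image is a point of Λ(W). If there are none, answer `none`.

4

Compute τ' = (2−√8)/2 = -0.414214, so π⊥(m,n) = m -0.414214·n.
candidate 1: (m,n)=(-5,9) → π∥ = -5+9·τ ≈ 16.727922, π⊥ = -5+9·τ' ≈ -8.727922 ∉ [0.3, 1.9) ⇒ out
candidate 2: (m,n)=(-2,-11) → π∥ = -2-11·τ ≈ -28.556349, π⊥ = -2-11·τ' ≈ 2.556349 ∉ [0.3, 1.9) ⇒ out
candidate 3: (m,n)=(-2,-5) → π∥ = -2-5·τ ≈ -14.071068, π⊥ = -2-5·τ' ≈ 0.071068 ∉ [0.3, 1.9) ⇒ out
candidate 4: (m,n)=(-1,-6) → π∥ = -1-6·τ ≈ -15.485281, π⊥ = -1-6·τ' ≈ 1.485281 ∈ [0.3, 1.9) ⇒ IN Λ
candidate 5: (m,n)=(-15,12) → π∥ = -15+12·τ ≈ 13.970563, π⊥ = -15+12·τ' ≈ -19.970563 ∉ [0.3, 1.9) ⇒ out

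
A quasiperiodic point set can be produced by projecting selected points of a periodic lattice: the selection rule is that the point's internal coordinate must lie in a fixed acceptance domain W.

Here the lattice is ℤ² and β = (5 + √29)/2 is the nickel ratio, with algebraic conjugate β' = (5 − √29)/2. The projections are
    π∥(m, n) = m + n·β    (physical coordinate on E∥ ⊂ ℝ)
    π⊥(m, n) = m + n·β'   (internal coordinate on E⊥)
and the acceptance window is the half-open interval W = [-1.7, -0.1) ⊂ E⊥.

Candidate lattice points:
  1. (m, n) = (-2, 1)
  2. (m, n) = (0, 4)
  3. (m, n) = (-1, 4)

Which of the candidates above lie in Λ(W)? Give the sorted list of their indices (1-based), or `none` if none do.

Numerically β ≈ 5.1926 and β' = −1/β ≈ -0.1926.
#1 (-2,1): internal coord -2 + (1)·β' = -2.1926; -2.1926 ∉ [-1.7, -0.1) → out
#2 (0,4): internal coord 0 + (4)·β' = -0.7703; -0.7703 ∈ [-1.7, -0.1) → IN Λ
#3 (-1,4): internal coord -1 + (4)·β' = -1.7703; -1.7703 ∉ [-1.7, -0.1) → out

2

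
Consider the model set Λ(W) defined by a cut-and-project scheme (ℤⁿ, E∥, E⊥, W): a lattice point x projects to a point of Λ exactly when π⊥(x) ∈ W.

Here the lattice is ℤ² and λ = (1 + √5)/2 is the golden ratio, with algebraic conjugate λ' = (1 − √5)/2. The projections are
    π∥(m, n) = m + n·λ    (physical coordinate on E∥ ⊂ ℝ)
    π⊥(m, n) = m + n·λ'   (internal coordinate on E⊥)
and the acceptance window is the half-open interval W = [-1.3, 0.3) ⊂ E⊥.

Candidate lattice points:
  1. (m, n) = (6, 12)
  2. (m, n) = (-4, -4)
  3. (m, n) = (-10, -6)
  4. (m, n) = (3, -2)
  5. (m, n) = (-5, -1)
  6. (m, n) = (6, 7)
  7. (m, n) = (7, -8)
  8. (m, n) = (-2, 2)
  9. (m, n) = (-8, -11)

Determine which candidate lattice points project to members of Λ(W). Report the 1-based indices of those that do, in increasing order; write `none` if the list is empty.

λ' = (1−√5)/2 ≈ -0.618034.
#1 (6,12): internal coord 6 + (12)·λ' = -1.416408; -1.416408 ∉ [-1.3, 0.3) → out
#2 (-4,-4): internal coord -4 + (-4)·λ' = -1.527864; -1.527864 ∉ [-1.3, 0.3) → out
#3 (-10,-6): internal coord -10 + (-6)·λ' = -6.291796; -6.291796 ∉ [-1.3, 0.3) → out
#4 (3,-2): internal coord 3 + (-2)·λ' = +4.236068; +4.236068 ∉ [-1.3, 0.3) → out
#5 (-5,-1): internal coord -5 + (-1)·λ' = -4.381966; -4.381966 ∉ [-1.3, 0.3) → out
#6 (6,7): internal coord 6 + (7)·λ' = +1.673762; +1.673762 ∉ [-1.3, 0.3) → out
#7 (7,-8): internal coord 7 + (-8)·λ' = +11.944272; +11.944272 ∉ [-1.3, 0.3) → out
#8 (-2,2): internal coord -2 + (2)·λ' = -3.236068; -3.236068 ∉ [-1.3, 0.3) → out
#9 (-8,-11): internal coord -8 + (-11)·λ' = -1.201626; -1.201626 ∈ [-1.3, 0.3) → IN Λ

9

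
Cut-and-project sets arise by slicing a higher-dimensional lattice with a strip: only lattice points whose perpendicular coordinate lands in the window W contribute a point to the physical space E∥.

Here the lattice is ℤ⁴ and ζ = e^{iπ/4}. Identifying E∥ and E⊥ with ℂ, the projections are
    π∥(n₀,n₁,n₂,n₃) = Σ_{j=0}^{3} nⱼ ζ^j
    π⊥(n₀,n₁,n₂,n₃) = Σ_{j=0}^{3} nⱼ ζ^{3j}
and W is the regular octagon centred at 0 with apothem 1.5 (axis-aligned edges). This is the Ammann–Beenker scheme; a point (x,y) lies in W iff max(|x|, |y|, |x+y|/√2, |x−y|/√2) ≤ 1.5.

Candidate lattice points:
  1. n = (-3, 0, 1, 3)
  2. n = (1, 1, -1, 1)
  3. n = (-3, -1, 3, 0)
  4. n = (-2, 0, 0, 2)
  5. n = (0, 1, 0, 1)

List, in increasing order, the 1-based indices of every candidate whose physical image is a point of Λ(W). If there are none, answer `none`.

Internal map: ζ^{3j} for j=0..3 gives (1,0), (−√2/2,√2/2), (0,−1), (√2/2,√2/2).
candidate 1: n = (-3, 0, 1, 3) → π⊥ ≈ (-0.878680, +1.121320); max(|x|,|y|,|x±y|/√2) = 1.414214 ≤ 1.5 ⇒ ∈ W
candidate 2: n = (1, 1, -1, 1) → π⊥ ≈ (+1.000000, +2.414214); max(|x|,|y|,|x±y|/√2) = 2.414214 > 1.5 ⇒ ∉ W
candidate 3: n = (-3, -1, 3, 0) → π⊥ ≈ (-2.292893, -3.707107); max(|x|,|y|,|x±y|/√2) = 4.242641 > 1.5 ⇒ ∉ W
candidate 4: n = (-2, 0, 0, 2) → π⊥ ≈ (-0.585786, +1.414214); max(|x|,|y|,|x±y|/√2) = 1.414214 ≤ 1.5 ⇒ ∈ W
candidate 5: n = (0, 1, 0, 1) → π⊥ ≈ (+0.000000, +1.414214); max(|x|,|y|,|x±y|/√2) = 1.414214 ≤ 1.5 ⇒ ∈ W

1, 4, 5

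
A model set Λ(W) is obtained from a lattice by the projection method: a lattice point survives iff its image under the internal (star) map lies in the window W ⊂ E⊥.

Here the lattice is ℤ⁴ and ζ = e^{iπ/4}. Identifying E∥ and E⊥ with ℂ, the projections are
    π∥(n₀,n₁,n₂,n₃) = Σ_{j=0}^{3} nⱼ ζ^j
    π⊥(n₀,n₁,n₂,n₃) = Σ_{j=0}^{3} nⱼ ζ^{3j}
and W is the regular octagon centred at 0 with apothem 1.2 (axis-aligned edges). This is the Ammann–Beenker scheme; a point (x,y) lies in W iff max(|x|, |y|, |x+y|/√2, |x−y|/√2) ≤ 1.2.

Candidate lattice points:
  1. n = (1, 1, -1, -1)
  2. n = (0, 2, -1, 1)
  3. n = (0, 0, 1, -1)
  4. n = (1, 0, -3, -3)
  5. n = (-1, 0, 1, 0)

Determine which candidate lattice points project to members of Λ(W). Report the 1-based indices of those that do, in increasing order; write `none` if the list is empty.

1

Internal map: ζ^{3j} for j=0..3 gives (1,0), (−√2/2,√2/2), (0,−1), (√2/2,√2/2).
candidate 1: n = (1, 1, -1, -1) → π⊥ ≈ (-0.4142, +1.0000); max(|x|,|y|,|x±y|/√2) = 1.0000 ≤ 1.2 ⇒ ∈ W
candidate 2: n = (0, 2, -1, 1) → π⊥ ≈ (-0.7071, +3.1213); max(|x|,|y|,|x±y|/√2) = 3.1213 > 1.2 ⇒ ∉ W
candidate 3: n = (0, 0, 1, -1) → π⊥ ≈ (-0.7071, -1.7071); max(|x|,|y|,|x±y|/√2) = 1.7071 > 1.2 ⇒ ∉ W
candidate 4: n = (1, 0, -3, -3) → π⊥ ≈ (-1.1213, +0.8787); max(|x|,|y|,|x±y|/√2) = 1.4142 > 1.2 ⇒ ∉ W
candidate 5: n = (-1, 0, 1, 0) → π⊥ ≈ (-1.0000, -1.0000); max(|x|,|y|,|x±y|/√2) = 1.4142 > 1.2 ⇒ ∉ W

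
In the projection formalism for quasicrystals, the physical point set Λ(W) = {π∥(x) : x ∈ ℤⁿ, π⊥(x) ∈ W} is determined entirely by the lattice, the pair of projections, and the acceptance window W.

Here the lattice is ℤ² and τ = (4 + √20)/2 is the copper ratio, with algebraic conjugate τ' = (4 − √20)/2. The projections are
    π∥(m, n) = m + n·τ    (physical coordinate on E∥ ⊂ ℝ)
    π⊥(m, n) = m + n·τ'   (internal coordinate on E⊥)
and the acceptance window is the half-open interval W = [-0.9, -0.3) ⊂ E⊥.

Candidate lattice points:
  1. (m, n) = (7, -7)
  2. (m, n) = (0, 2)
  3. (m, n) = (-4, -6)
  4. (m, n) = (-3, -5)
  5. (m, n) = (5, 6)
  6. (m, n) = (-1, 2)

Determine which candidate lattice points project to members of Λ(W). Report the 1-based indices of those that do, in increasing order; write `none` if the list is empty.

Numerically τ ≈ 4.2361 and τ' = −1/τ ≈ -0.2361.
#1 (7,-7): internal coord 7 + (-7)·τ' = +8.6525; +8.6525 ∉ [-0.9, -0.3) → out
#2 (0,2): internal coord 0 + (2)·τ' = -0.4721; -0.4721 ∈ [-0.9, -0.3) → IN Λ
#3 (-4,-6): internal coord -4 + (-6)·τ' = -2.5836; -2.5836 ∉ [-0.9, -0.3) → out
#4 (-3,-5): internal coord -3 + (-5)·τ' = -1.8197; -1.8197 ∉ [-0.9, -0.3) → out
#5 (5,6): internal coord 5 + (6)·τ' = +3.5836; +3.5836 ∉ [-0.9, -0.3) → out
#6 (-1,2): internal coord -1 + (2)·τ' = -1.4721; -1.4721 ∉ [-0.9, -0.3) → out

2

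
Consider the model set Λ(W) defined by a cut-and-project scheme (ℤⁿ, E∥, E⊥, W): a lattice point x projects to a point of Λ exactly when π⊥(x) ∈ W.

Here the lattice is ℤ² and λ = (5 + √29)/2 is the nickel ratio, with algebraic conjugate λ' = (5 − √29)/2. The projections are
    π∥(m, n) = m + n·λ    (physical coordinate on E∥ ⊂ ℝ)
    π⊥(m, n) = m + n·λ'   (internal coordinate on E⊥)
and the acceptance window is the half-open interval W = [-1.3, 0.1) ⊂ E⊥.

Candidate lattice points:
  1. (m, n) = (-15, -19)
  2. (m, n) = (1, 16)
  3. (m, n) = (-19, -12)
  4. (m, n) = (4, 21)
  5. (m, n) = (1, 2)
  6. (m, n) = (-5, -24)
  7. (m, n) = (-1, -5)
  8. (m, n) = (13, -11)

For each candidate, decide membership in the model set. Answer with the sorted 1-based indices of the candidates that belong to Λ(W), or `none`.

Numerically λ ≈ 5.19258 and λ' = −1/λ ≈ -0.19258.
[1] lift (-15,-19): star map gives -11.34093; window check -1.3 ≤ -11.34093 < 0.1 is false → out
[2] lift (1,16): star map gives -2.08132; window check -1.3 ≤ -2.08132 < 0.1 is false → out
[3] lift (-19,-12): star map gives -16.68901; window check -1.3 ≤ -16.68901 < 0.1 is false → out
[4] lift (4,21): star map gives -0.04423; window check -1.3 ≤ -0.04423 < 0.1 is true → IN Λ
[5] lift (1,2): star map gives 0.61484; window check -1.3 ≤ 0.61484 < 0.1 is false → out
[6] lift (-5,-24): star map gives -0.37802; window check -1.3 ≤ -0.37802 < 0.1 is true → IN Λ
[7] lift (-1,-5): star map gives -0.03709; window check -1.3 ≤ -0.03709 < 0.1 is true → IN Λ
[8] lift (13,-11): star map gives 15.11841; window check -1.3 ≤ 15.11841 < 0.1 is false → out

4, 6, 7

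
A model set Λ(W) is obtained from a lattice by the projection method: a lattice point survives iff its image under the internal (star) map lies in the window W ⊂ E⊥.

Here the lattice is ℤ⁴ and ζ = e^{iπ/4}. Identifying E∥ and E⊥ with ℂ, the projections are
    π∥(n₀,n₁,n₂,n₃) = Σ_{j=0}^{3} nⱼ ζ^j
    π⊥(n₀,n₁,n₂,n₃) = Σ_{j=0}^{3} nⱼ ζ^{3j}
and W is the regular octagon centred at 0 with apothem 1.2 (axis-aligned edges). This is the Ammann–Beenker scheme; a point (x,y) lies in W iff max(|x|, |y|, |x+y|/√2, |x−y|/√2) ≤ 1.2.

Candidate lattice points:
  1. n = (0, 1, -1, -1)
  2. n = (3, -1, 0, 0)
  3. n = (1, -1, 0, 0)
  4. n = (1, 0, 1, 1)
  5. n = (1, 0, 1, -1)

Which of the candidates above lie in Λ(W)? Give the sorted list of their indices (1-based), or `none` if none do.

π⊥(n) = n₀ + n₁ζ³ + n₂ζ⁶ + n₃ζ⁹ where ζ = e^{iπ/4}.
candidate 1: n = (0, 1, -1, -1) → π⊥ ≈ (-1.4142, +1.0000); max(|x|,|y|,|x±y|/√2) = 1.7071 > 1.2 ⇒ ∉ W
candidate 2: n = (3, -1, 0, 0) → π⊥ ≈ (+3.7071, -0.7071); max(|x|,|y|,|x±y|/√2) = 3.7071 > 1.2 ⇒ ∉ W
candidate 3: n = (1, -1, 0, 0) → π⊥ ≈ (+1.7071, -0.7071); max(|x|,|y|,|x±y|/√2) = 1.7071 > 1.2 ⇒ ∉ W
candidate 4: n = (1, 0, 1, 1) → π⊥ ≈ (+1.7071, -0.2929); max(|x|,|y|,|x±y|/√2) = 1.7071 > 1.2 ⇒ ∉ W
candidate 5: n = (1, 0, 1, -1) → π⊥ ≈ (+0.2929, -1.7071); max(|x|,|y|,|x±y|/√2) = 1.7071 > 1.2 ⇒ ∉ W

none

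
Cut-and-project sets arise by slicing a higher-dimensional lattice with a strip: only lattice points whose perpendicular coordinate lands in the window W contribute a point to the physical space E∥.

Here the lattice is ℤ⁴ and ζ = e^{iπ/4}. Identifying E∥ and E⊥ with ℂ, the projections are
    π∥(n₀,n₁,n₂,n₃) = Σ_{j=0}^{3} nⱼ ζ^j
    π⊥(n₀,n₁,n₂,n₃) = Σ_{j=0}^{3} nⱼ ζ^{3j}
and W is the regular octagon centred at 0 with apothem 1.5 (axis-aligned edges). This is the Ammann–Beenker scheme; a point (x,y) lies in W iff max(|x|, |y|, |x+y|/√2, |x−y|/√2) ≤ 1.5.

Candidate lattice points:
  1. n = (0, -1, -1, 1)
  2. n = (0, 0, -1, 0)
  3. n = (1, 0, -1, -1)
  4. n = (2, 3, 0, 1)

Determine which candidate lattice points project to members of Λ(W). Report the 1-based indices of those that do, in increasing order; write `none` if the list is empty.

With ζ = e^{iπ/4} the internal vectors are ζ^0,ζ^3,ζ^6,ζ^9.
#1 (0, -1, -1, 1): internal (1.41421, 1.00000); octagon support 1.70711 vs apothem 1.5 → ∉ W
#2 (0, 0, -1, 0): internal (0.00000, 1.00000); octagon support 1.00000 vs apothem 1.5 → ∈ W
#3 (1, 0, -1, -1): internal (0.29289, 0.29289); octagon support 0.41421 vs apothem 1.5 → ∈ W
#4 (2, 3, 0, 1): internal (0.58579, 2.82843); octagon support 2.82843 vs apothem 1.5 → ∉ W

2, 3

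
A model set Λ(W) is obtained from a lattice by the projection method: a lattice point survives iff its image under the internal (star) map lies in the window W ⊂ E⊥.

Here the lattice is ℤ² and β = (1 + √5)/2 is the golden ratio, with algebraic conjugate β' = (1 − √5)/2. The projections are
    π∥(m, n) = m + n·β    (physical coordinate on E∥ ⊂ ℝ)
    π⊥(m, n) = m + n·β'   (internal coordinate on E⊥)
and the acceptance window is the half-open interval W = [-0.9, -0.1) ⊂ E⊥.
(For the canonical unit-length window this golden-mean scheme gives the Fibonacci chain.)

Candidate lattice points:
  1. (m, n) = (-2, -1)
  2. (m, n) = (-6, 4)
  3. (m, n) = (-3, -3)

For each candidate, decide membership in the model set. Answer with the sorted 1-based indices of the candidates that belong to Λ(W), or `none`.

none

Numerically β ≈ 1.61803 and β' = −1/β ≈ -0.61803.
[1] lift (-2,-1): star map gives -1.38197; window check -0.9 ≤ -1.38197 < -0.1 is false → out
[2] lift (-6,4): star map gives -8.47214; window check -0.9 ≤ -8.47214 < -0.1 is false → out
[3] lift (-3,-3): star map gives -1.14590; window check -0.9 ≤ -1.14590 < -0.1 is false → out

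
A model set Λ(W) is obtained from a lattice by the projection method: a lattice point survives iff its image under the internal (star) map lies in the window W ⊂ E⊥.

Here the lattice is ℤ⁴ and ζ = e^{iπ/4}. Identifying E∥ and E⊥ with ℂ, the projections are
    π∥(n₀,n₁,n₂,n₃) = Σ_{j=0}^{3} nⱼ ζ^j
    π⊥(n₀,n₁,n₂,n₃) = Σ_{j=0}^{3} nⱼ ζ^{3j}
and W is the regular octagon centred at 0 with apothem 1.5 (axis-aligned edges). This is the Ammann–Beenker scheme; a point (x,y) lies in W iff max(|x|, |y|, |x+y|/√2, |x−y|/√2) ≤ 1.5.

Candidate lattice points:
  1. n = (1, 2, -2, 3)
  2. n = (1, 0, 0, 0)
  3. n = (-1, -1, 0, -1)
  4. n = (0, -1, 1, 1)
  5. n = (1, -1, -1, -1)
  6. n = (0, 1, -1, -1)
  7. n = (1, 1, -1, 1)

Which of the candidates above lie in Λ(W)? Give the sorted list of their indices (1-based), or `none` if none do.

2, 5

π⊥(n) = n₀ + n₁ζ³ + n₂ζ⁶ + n₃ζ⁹ where ζ = e^{iπ/4}.
candidate 1: n = (1, 2, -2, 3) → π⊥ ≈ (+1.707107, +5.535534); max(|x|,|y|,|x±y|/√2) = 5.535534 > 1.5 ⇒ ∉ W
candidate 2: n = (1, 0, 0, 0) → π⊥ ≈ (+1.000000, +0.000000); max(|x|,|y|,|x±y|/√2) = 1.000000 ≤ 1.5 ⇒ ∈ W
candidate 3: n = (-1, -1, 0, -1) → π⊥ ≈ (-1.000000, -1.414214); max(|x|,|y|,|x±y|/√2) = 1.707107 > 1.5 ⇒ ∉ W
candidate 4: n = (0, -1, 1, 1) → π⊥ ≈ (+1.414214, -1.000000); max(|x|,|y|,|x±y|/√2) = 1.707107 > 1.5 ⇒ ∉ W
candidate 5: n = (1, -1, -1, -1) → π⊥ ≈ (+1.000000, -0.414214); max(|x|,|y|,|x±y|/√2) = 1.000000 ≤ 1.5 ⇒ ∈ W
candidate 6: n = (0, 1, -1, -1) → π⊥ ≈ (-1.414214, +1.000000); max(|x|,|y|,|x±y|/√2) = 1.707107 > 1.5 ⇒ ∉ W
candidate 7: n = (1, 1, -1, 1) → π⊥ ≈ (+1.000000, +2.414214); max(|x|,|y|,|x±y|/√2) = 2.414214 > 1.5 ⇒ ∉ W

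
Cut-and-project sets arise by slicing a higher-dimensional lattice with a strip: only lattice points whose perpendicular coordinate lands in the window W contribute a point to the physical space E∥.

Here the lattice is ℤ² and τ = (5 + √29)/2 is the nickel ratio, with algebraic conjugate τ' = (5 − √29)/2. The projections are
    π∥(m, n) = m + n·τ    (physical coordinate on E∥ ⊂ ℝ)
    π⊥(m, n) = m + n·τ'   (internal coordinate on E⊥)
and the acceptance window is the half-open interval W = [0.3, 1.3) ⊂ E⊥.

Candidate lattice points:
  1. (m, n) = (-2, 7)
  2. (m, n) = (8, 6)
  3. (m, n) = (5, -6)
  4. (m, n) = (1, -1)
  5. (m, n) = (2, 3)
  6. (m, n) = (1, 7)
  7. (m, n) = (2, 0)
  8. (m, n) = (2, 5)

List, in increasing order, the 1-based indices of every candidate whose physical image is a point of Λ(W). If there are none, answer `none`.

Compute τ' = (5−√29)/2 = -0.192582, so π⊥(m,n) = m -0.192582·n.
#1 (-2,7): internal coord -2 + (7)·τ' = -3.348077; -3.348077 ∉ [0.3, 1.3) → out
#2 (8,6): internal coord 8 + (6)·τ' = +6.844506; +6.844506 ∉ [0.3, 1.3) → out
#3 (5,-6): internal coord 5 + (-6)·τ' = +6.155494; +6.155494 ∉ [0.3, 1.3) → out
#4 (1,-1): internal coord 1 + (-1)·τ' = +1.192582; +1.192582 ∈ [0.3, 1.3) → IN Λ
#5 (2,3): internal coord 2 + (3)·τ' = +1.422253; +1.422253 ∉ [0.3, 1.3) → out
#6 (1,7): internal coord 1 + (7)·τ' = -0.348077; -0.348077 ∉ [0.3, 1.3) → out
#7 (2,0): internal coord 2 + (0)·τ' = +2.000000; +2.000000 ∉ [0.3, 1.3) → out
#8 (2,5): internal coord 2 + (5)·τ' = +1.037088; +1.037088 ∈ [0.3, 1.3) → IN Λ

4, 8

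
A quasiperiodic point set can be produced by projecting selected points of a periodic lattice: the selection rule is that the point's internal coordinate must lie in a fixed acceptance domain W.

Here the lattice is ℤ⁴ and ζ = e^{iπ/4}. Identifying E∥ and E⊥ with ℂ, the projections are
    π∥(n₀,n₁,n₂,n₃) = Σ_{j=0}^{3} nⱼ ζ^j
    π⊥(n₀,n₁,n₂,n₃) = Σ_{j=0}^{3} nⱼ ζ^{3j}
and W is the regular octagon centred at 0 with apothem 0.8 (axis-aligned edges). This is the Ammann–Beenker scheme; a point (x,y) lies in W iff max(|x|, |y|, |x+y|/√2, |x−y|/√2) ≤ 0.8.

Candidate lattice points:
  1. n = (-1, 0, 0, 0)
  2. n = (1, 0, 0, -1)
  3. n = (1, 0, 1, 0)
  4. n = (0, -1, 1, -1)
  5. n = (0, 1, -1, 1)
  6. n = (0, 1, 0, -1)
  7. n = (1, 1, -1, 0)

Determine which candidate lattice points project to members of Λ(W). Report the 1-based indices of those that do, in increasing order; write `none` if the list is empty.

Internal map: ζ^{3j} for j=0..3 gives (1,0), (−√2/2,√2/2), (0,−1), (√2/2,√2/2).
#1 (-1, 0, 0, 0): internal (-1.00000, 0.00000); octagon support 1.00000 vs apothem 0.8 → ∉ W
#2 (1, 0, 0, -1): internal (0.29289, -0.70711); octagon support 0.70711 vs apothem 0.8 → ∈ W
#3 (1, 0, 1, 0): internal (1.00000, -1.00000); octagon support 1.41421 vs apothem 0.8 → ∉ W
#4 (0, -1, 1, -1): internal (0.00000, -2.41421); octagon support 2.41421 vs apothem 0.8 → ∉ W
#5 (0, 1, -1, 1): internal (0.00000, 2.41421); octagon support 2.41421 vs apothem 0.8 → ∉ W
#6 (0, 1, 0, -1): internal (-1.41421, 0.00000); octagon support 1.41421 vs apothem 0.8 → ∉ W
#7 (1, 1, -1, 0): internal (0.29289, 1.70711); octagon support 1.70711 vs apothem 0.8 → ∉ W

2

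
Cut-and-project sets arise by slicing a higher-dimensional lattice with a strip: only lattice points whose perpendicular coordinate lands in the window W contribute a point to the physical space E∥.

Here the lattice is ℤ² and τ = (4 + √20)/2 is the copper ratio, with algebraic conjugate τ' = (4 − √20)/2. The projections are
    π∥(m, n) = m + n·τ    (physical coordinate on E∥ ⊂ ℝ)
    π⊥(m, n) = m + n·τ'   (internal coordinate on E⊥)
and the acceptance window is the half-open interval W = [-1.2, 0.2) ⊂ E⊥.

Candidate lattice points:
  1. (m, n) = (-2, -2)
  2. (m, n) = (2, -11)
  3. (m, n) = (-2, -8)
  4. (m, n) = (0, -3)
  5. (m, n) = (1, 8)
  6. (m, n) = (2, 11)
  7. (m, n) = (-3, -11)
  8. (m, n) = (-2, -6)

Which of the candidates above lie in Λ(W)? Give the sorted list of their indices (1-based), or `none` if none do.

Numerically τ ≈ 4.2361 and τ' = −1/τ ≈ -0.2361.
candidate 1: (m,n)=(-2,-2) → π∥ = -2-2·τ ≈ -10.4721, π⊥ = -2-2·τ' ≈ -1.5279 ∉ [-1.2, 0.2) ⇒ out
candidate 2: (m,n)=(2,-11) → π∥ = 2-11·τ ≈ -44.5967, π⊥ = 2-11·τ' ≈ 4.5967 ∉ [-1.2, 0.2) ⇒ out
candidate 3: (m,n)=(-2,-8) → π∥ = -2-8·τ ≈ -35.8885, π⊥ = -2-8·τ' ≈ -0.1115 ∈ [-1.2, 0.2) ⇒ IN Λ
candidate 4: (m,n)=(0,-3) → π∥ = 0-3·τ ≈ -12.7082, π⊥ = 0-3·τ' ≈ 0.7082 ∉ [-1.2, 0.2) ⇒ out
candidate 5: (m,n)=(1,8) → π∥ = 1+8·τ ≈ 34.8885, π⊥ = 1+8·τ' ≈ -0.8885 ∈ [-1.2, 0.2) ⇒ IN Λ
candidate 6: (m,n)=(2,11) → π∥ = 2+11·τ ≈ 48.5967, π⊥ = 2+11·τ' ≈ -0.5967 ∈ [-1.2, 0.2) ⇒ IN Λ
candidate 7: (m,n)=(-3,-11) → π∥ = -3-11·τ ≈ -49.5967, π⊥ = -3-11·τ' ≈ -0.4033 ∈ [-1.2, 0.2) ⇒ IN Λ
candidate 8: (m,n)=(-2,-6) → π∥ = -2-6·τ ≈ -27.4164, π⊥ = -2-6·τ' ≈ -0.5836 ∈ [-1.2, 0.2) ⇒ IN Λ

3, 5, 6, 7, 8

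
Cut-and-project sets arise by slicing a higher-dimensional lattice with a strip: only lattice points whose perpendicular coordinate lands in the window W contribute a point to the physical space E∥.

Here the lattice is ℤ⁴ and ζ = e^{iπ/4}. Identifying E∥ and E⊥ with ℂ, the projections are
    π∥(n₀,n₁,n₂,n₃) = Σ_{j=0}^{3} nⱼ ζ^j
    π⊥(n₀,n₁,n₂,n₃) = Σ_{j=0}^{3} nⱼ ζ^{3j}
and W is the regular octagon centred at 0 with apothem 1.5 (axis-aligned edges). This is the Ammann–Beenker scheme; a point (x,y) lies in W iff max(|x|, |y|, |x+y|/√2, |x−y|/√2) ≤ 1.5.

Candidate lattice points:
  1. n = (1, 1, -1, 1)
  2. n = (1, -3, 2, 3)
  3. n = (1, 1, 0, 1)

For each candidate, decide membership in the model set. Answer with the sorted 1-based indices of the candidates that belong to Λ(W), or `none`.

Internal map: ζ^{3j} for j=0..3 gives (1,0), (−√2/2,√2/2), (0,−1), (√2/2,√2/2).
#1 (1, 1, -1, 1): internal (1.000000, 2.414214); octagon support 2.414214 vs apothem 1.5 → ∉ W
#2 (1, -3, 2, 3): internal (5.242641, -2.000000); octagon support 5.242641 vs apothem 1.5 → ∉ W
#3 (1, 1, 0, 1): internal (1.000000, 1.414214); octagon support 1.707107 vs apothem 1.5 → ∉ W

none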